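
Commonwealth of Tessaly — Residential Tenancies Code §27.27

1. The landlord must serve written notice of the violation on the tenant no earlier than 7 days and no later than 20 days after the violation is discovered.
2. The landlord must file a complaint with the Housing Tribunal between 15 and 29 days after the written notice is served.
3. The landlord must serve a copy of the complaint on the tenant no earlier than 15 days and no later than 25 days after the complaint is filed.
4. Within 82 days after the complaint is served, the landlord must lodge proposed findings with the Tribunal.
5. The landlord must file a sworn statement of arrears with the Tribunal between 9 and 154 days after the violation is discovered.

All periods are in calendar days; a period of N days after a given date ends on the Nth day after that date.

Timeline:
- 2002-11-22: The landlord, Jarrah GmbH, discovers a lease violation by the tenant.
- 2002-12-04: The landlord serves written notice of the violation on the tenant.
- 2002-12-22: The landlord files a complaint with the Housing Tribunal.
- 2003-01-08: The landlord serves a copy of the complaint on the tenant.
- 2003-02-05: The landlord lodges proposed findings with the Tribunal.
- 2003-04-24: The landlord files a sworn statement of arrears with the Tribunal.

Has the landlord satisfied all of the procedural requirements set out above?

(1) the permitted window runs from 2002-11-22 + 7 = 2002-11-29 to 2002-11-22 + 20 = 2002-12-12; done 2002-12-04, which is between those dates.
(2) the permitted window runs from 2002-12-04 + 15 = 2002-12-19 to 2002-12-04 + 29 = 2003-01-02; 2002-12-22 falls inside that range.
(3) the permitted window runs from 2002-12-22 + 15 = 2003-01-06 to 2002-12-22 + 25 = 2003-01-16; done 2003-01-08 — within the window.
(4) due by 2003-01-08 + 82 days = 2003-03-31; done 2003-02-05 — timely.
(5) the permitted window runs from 2002-11-22 + 9 = 2002-12-01 to 2002-11-22 + 154 = 2003-04-25; done 2003-04-24, which is between those dates.

Yes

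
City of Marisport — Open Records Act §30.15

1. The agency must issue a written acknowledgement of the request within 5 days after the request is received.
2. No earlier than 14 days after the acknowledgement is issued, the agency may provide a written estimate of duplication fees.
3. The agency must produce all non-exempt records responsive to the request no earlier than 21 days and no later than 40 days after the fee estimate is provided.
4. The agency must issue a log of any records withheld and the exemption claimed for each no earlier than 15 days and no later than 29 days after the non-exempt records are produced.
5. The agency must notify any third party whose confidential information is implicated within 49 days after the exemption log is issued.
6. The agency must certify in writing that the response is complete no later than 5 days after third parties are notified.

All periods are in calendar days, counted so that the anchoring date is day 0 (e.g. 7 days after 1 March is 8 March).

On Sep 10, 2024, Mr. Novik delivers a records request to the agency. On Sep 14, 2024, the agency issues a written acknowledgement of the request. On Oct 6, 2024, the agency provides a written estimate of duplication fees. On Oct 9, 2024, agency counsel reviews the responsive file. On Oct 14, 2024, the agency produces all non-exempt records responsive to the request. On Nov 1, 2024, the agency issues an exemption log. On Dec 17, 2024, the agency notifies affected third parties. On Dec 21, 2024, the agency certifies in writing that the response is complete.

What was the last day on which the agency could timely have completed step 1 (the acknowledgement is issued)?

Sep 15, 2024

Step 1 runs from Sep 10, 2024, when the request is received. 5 days after Sep 10, 2024 is Sep 15, 2024.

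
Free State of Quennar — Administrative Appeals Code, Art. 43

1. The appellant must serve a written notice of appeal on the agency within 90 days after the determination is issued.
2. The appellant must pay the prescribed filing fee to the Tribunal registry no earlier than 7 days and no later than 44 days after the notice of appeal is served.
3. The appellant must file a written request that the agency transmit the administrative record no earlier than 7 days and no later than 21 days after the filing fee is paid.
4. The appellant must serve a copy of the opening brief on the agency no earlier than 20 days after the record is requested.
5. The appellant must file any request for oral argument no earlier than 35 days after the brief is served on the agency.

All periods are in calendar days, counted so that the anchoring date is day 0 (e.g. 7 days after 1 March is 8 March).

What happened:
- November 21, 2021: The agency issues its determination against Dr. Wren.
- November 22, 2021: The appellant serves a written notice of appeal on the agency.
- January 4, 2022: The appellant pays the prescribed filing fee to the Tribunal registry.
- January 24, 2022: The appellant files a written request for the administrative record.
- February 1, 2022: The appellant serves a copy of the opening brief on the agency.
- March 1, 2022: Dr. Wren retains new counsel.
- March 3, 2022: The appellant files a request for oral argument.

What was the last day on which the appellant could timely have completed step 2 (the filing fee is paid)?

Step 2 runs from November 22, 2021, when the notice of appeal is served. The window is 7–44 days after November 22, 2021; it closes on January 5, 2022.

January 5, 2022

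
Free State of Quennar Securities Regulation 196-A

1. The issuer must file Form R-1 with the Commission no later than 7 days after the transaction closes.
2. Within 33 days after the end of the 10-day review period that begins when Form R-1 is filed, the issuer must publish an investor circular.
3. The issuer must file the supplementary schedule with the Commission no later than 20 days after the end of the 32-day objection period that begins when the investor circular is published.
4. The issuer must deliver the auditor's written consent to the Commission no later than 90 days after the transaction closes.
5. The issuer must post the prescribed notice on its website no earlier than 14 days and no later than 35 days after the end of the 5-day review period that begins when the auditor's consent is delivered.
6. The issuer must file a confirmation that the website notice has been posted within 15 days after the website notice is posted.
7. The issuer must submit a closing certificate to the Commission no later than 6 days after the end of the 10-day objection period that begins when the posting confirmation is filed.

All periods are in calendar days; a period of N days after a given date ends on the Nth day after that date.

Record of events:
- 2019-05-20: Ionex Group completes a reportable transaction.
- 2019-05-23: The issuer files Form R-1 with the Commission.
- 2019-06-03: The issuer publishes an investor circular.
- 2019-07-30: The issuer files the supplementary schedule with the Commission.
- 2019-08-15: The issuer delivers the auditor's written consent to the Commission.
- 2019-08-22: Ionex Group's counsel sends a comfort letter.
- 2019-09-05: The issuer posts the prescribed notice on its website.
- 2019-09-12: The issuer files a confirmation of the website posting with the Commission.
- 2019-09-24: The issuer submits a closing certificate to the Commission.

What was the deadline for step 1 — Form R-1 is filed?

2019-05-27

Step 1 runs from 2019-05-20, when the transaction closes. 7 days after 2019-05-20 is 2019-05-27.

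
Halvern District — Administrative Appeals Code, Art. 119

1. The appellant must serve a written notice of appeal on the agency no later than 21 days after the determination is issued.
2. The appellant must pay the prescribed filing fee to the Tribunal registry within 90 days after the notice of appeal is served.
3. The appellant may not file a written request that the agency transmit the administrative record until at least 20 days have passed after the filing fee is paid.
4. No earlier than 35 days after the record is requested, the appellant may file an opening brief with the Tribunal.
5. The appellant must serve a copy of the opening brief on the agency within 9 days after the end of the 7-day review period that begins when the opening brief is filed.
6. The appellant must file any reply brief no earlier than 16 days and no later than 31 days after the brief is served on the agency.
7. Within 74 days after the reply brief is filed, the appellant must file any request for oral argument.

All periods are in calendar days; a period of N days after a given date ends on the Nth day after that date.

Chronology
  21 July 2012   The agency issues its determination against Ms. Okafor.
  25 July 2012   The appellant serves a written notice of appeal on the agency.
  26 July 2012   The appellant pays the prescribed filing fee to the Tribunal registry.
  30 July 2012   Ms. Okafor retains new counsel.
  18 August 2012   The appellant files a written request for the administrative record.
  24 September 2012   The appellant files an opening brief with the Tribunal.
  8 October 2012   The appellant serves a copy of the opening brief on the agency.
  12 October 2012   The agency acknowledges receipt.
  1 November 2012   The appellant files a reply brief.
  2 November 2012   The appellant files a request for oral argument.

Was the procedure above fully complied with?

Yes

Step 1 — counting 21 days from 21 July 2012 (when the determination is issued) gives a deadline of 11 August 2012; 25 July 2012 is within that limit.
Step 2 — counting 90 days from 25 July 2012 (when the notice of appeal is served) gives a deadline of 23 October 2012; 26 July 2012 is within that limit.
Step 3 — must wait 20 days from 26 July 2012 (when the filing fee is paid), so not before 15 August 2012; 18 August 2012 is on or after that date.
Step 4 — must wait 35 days from 18 August 2012 (when the record is requested), so not before 22 September 2012; done 24 September 2012 — permitted.
Step 5 — counting 9 days from 1 October 2012 (end of the 7-day review period, which began when the opening brief is filed on 24 September 2012) gives a deadline of 10 October 2012; 8 October 2012 is within that limit.
Step 6 — 16 and 31 days from 8 October 2012 (when the brief is served on the agency) are 24 October 2012 and 8 November 2012 respectively; 1 November 2012 falls inside that range.
Step 7 — counting 74 days from 1 November 2012 (when the reply brief is filed) gives a deadline of 14 January 2013; done 2 November 2012 — timely.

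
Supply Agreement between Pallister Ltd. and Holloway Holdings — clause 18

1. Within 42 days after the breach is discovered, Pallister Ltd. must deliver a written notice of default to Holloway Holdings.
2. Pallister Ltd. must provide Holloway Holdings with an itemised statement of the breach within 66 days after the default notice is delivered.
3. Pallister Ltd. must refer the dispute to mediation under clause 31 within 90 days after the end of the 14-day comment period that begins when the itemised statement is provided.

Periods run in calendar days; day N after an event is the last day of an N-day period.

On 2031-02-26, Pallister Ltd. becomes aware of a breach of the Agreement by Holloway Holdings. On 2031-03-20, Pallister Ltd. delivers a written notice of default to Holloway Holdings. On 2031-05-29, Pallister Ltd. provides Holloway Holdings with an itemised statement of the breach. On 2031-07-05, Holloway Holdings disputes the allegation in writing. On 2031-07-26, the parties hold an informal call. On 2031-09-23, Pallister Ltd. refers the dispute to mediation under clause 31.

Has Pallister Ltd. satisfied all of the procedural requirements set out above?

No

Step 1: 42 days after 2031-02-26 (when the breach is discovered) is 2031-04-09; done 2031-03-20 — timely.
Step 2: 66 days after 2031-03-20 (when the default notice is delivered) is 2031-05-25; 2031-05-29 misses that deadline by 4 days.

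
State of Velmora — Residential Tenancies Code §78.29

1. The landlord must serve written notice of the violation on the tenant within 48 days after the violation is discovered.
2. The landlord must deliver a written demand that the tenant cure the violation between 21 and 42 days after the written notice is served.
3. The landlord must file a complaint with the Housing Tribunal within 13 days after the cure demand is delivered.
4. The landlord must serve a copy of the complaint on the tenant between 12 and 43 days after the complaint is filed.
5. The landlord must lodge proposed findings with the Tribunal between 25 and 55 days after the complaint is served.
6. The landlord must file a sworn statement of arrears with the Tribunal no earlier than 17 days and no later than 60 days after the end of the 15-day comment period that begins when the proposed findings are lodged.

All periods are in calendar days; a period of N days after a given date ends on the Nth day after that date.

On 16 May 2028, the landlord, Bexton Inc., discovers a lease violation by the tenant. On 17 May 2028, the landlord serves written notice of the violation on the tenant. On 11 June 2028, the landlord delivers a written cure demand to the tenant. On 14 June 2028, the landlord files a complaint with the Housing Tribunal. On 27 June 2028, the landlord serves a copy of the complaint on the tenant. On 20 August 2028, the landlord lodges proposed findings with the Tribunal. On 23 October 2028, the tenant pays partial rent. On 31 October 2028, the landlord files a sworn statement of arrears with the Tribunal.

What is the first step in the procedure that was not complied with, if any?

None — every step was satisfied

Step 1 — counting 48 days from 16 May 2028 (when the violation is discovered) gives a deadline of 3 July 2028; done 17 May 2028 — timely.
Step 2 — 21 and 42 days from 17 May 2028 (when the written notice is served) are 7 June 2028 and 28 June 2028 respectively; done 11 June 2028, which is between those dates.
Step 3 — counting 13 days from 11 June 2028 (when the cure demand is delivered) gives a deadline of 24 June 2028; completed 14 June 2028, before the deadline.
Step 4 — 12 and 43 days from 14 June 2028 (when the complaint is filed) are 26 June 2028 and 27 July 2028 respectively; done 27 June 2028 — within the window.
Step 5 — 25 and 55 days from 27 June 2028 (when the complaint is served) are 22 July 2028 and 21 August 2028 respectively; done 20 August 2028, which is between those dates.
Step 6 — 17 and 60 days from 4 September 2028 (end of the 15-day comment period, which began when the proposed findings are lodged on 20 August 2028) are 21 September 2028 and 3 November 2028 respectively; 31 October 2028 falls inside that range.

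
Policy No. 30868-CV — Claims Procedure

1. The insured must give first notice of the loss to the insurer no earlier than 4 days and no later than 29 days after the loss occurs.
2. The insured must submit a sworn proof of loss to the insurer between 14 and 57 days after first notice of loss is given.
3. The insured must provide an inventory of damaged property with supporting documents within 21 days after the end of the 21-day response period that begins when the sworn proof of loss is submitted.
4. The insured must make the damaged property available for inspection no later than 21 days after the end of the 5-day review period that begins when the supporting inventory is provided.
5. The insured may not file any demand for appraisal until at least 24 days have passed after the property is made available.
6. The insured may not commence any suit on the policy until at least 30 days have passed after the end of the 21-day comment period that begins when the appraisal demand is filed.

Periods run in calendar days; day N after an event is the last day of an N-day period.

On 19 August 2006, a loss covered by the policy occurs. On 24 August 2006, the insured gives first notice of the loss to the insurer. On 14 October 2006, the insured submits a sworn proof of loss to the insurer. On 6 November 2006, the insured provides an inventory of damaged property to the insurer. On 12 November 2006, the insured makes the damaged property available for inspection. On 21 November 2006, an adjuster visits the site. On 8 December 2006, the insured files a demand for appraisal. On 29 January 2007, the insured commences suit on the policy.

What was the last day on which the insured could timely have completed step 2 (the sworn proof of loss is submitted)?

20 October 2006

Step 2 runs from 24 August 2006, when first notice of loss is given. The window is 14–57 days after 24 August 2006; it closes on 20 October 2006.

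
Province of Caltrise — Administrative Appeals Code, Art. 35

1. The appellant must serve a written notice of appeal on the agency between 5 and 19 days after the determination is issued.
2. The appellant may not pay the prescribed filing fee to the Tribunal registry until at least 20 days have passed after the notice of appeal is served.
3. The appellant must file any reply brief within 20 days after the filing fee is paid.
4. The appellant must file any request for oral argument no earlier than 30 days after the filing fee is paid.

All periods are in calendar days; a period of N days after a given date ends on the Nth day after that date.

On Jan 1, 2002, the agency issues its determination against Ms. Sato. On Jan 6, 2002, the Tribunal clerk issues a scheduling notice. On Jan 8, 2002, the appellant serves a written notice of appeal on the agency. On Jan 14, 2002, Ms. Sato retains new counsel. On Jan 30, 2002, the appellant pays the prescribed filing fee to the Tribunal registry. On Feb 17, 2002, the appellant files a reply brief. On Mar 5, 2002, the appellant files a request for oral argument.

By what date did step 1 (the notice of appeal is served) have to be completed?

Step 1 runs from Jan 1, 2002, when the determination is issued. The window is 5–19 days after Jan 1, 2002; it closes on Jan 20, 2002.

Jan 20, 2002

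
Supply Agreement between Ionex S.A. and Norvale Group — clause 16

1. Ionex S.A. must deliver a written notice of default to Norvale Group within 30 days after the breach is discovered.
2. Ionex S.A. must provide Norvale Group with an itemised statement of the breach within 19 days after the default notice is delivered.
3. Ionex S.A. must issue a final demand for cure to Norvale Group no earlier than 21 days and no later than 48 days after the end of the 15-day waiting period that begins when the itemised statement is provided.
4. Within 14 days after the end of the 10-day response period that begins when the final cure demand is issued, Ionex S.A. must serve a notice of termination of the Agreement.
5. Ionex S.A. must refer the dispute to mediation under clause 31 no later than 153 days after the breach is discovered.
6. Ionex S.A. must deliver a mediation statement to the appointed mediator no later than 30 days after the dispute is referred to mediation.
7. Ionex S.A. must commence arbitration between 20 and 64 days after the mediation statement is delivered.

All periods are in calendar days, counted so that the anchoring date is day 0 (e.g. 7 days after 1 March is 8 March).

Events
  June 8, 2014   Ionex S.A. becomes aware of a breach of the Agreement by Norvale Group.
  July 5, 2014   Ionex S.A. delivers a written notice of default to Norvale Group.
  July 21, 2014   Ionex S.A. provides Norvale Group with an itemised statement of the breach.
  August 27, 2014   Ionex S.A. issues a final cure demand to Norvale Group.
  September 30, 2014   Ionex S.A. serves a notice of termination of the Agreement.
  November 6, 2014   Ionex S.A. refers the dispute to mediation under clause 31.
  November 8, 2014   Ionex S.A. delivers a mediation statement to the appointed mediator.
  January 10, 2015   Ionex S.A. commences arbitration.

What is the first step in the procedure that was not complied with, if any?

(1) due by June 8, 2014 + 30 days = July 8, 2014; done July 5, 2014 — timely.
(2) due by July 5, 2014 + 19 days = July 24, 2014; completed July 21, 2014, before the deadline.
(3) the permitted window runs from August 5, 2014 + 21 = August 26, 2014 to August 5, 2014 + 48 = September 22, 2014; done August 27, 2014 — within the window.
(4) due by September 6, 2014 + 14 days = September 20, 2014; September 30, 2014 misses that deadline by 10 days.

Step 4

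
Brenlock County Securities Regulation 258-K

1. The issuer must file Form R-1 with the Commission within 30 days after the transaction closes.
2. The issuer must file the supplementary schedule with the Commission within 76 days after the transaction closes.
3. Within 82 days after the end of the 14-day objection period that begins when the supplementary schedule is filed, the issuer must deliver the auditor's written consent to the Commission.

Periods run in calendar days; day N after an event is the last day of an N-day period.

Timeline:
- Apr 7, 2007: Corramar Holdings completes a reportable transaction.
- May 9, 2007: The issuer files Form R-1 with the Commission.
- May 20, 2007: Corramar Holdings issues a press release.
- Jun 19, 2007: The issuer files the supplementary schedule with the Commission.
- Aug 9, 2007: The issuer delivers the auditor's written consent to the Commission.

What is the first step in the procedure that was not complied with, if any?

(1) due by Apr 7, 2007 + 30 days = May 7, 2007; done May 9, 2007 — 2 days late.

Step 1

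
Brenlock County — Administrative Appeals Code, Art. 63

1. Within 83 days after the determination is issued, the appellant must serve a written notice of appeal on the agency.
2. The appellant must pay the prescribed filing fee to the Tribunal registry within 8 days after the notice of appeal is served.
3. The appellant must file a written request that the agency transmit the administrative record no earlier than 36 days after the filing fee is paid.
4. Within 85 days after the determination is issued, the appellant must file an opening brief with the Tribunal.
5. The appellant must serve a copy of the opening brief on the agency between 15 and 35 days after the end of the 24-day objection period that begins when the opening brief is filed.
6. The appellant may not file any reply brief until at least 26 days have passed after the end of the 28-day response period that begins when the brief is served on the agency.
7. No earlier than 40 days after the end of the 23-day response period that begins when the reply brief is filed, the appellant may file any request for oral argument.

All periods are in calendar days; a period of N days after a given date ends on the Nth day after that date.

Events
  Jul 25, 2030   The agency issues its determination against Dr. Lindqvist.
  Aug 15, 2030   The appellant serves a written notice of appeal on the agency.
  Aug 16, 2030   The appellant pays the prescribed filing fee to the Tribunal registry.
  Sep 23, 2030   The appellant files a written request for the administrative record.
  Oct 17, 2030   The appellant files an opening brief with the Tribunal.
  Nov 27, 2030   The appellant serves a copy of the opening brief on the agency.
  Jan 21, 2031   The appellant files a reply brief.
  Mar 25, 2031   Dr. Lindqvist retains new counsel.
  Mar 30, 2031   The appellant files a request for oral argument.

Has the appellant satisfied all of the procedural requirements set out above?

Yes

Step 1 — counting 83 days from Jul 25, 2030 (when the determination is issued) gives a deadline of Oct 16, 2030; done Aug 15, 2030 — timely.
Step 2 — counting 8 days from Aug 15, 2030 (when the notice of appeal is served) gives a deadline of Aug 23, 2030; Aug 16, 2030 is within that limit.
Step 3 — must wait 36 days from Aug 16, 2030 (when the filing fee is paid), so not before Sep 21, 2030; Sep 23, 2030 is on or after that date.
Step 4 — counting 85 days from Jul 25, 2030 (when the determination is issued) gives a deadline of Oct 18, 2030; Oct 17, 2030 is within that limit.
Step 5 — 15 and 35 days from Nov 10, 2030 (end of the 24-day objection period, which began when the opening brief is filed on Oct 17, 2030) are Nov 25, 2030 and Dec 15, 2030 respectively; done Nov 27, 2030, which is between those dates.
Step 6 — must wait 26 days from Dec 25, 2030 (end of the 28-day response period, which began when the brief is served on the agency on Nov 27, 2030), so not before Jan 20, 2031; done Jan 21, 2031, after the minimum wait.
Step 7 — must wait 40 days from Feb 13, 2031 (end of the 23-day response period, which began when the reply brief is filed on Jan 21, 2031), so not before Mar 25, 2031; done Mar 30, 2031 — permitted.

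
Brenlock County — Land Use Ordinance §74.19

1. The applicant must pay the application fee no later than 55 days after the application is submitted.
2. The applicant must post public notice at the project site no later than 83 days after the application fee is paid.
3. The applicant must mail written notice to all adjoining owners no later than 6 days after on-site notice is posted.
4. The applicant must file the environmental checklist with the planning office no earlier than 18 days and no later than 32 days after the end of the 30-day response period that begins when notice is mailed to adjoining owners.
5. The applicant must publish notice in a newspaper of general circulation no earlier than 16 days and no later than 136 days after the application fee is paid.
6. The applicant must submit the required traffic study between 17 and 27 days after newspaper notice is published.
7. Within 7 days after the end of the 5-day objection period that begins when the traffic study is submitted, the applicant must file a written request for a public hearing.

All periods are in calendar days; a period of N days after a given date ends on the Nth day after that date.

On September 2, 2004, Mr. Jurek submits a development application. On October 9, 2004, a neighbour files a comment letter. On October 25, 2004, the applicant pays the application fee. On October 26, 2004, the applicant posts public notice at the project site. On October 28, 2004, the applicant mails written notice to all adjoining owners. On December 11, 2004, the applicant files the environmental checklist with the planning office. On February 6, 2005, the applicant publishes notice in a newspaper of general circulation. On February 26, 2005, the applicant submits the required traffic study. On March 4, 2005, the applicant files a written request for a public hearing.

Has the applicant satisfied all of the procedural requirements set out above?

Step 1 — counting 55 days from September 2, 2004 (when the application is submitted) gives a deadline of October 27, 2004; done October 25, 2004 — timely.
Step 2 — counting 83 days from October 25, 2004 (when the application fee is paid) gives a deadline of January 16, 2005; done October 26, 2004 — timely.
Step 3 — counting 6 days from October 26, 2004 (when on-site notice is posted) gives a deadline of November 1, 2004; completed October 28, 2004, before the deadline.
Step 4 — 18 and 32 days from November 27, 2004 (end of the 30-day response period, which began when notice is mailed to adjoining owners on October 28, 2004) are December 15, 2004 and December 29, 2004 respectively; December 11, 2004 is 4 days too early.

No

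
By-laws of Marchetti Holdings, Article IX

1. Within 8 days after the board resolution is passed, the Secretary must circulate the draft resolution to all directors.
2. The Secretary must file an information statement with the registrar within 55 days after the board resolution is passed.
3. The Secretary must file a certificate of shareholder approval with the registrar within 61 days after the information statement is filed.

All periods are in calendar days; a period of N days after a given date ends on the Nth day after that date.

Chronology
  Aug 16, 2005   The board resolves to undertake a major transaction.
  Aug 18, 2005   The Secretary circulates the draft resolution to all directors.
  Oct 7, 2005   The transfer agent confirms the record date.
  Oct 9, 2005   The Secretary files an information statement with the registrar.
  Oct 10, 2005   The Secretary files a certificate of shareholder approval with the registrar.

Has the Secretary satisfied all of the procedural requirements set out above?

Step 1 — counting 8 days from Aug 16, 2005 (when the board resolution is passed) gives a deadline of Aug 24, 2005; Aug 18, 2005 is within that limit.
Step 2 — counting 55 days from Aug 16, 2005 (when the board resolution is passed) gives a deadline of Oct 10, 2005; done Oct 9, 2005 — timely.
Step 3 — counting 61 days from Oct 9, 2005 (when the information statement is filed) gives a deadline of Dec 9, 2005; completed Oct 10, 2005, before the deadline.

Yes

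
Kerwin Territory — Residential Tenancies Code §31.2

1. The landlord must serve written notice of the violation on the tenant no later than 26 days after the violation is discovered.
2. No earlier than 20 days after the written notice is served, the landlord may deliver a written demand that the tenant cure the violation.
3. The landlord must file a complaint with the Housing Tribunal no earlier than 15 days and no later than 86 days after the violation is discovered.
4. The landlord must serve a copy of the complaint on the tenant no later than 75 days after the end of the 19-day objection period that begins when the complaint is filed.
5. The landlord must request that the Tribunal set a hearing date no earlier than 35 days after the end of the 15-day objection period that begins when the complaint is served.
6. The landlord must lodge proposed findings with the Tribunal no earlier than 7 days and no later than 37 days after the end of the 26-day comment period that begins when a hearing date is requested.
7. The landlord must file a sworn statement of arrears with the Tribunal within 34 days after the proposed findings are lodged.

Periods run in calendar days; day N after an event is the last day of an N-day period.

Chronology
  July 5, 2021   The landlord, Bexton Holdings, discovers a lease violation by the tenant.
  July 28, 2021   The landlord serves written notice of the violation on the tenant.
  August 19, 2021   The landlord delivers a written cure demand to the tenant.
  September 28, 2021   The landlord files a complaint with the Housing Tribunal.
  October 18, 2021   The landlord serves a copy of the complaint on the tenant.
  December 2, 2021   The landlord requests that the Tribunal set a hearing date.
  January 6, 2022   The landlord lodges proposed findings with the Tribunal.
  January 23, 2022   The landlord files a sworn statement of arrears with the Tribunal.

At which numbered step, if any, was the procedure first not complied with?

Step 5

Step 1: 26 days after July 5, 2021 (when the violation is discovered) is July 31, 2021; July 28, 2021 is within that limit.
Step 2: the earliest permitted date is 20 days after July 28, 2021 (when the written notice is served), i.e. August 17, 2021; done August 19, 2021, after the minimum wait.
Step 3: the window is 15–86 days after July 5, 2021 (when the violation is discovered), so July 20, 2021 through September 29, 2021; done September 28, 2021, which is between those dates.
Step 4: 75 days after October 17, 2021 (end of the 19-day objection period, which began when the complaint is filed on September 28, 2021) is December 31, 2021; done October 18, 2021 — timely.
Step 5: the earliest permitted date is 35 days after November 2, 2021 (end of the 15-day objection period, which began when the complaint is served on October 18, 2021), i.e. December 7, 2021; done December 2, 2021 — 5 days too early.
That is the first point of non-compliance.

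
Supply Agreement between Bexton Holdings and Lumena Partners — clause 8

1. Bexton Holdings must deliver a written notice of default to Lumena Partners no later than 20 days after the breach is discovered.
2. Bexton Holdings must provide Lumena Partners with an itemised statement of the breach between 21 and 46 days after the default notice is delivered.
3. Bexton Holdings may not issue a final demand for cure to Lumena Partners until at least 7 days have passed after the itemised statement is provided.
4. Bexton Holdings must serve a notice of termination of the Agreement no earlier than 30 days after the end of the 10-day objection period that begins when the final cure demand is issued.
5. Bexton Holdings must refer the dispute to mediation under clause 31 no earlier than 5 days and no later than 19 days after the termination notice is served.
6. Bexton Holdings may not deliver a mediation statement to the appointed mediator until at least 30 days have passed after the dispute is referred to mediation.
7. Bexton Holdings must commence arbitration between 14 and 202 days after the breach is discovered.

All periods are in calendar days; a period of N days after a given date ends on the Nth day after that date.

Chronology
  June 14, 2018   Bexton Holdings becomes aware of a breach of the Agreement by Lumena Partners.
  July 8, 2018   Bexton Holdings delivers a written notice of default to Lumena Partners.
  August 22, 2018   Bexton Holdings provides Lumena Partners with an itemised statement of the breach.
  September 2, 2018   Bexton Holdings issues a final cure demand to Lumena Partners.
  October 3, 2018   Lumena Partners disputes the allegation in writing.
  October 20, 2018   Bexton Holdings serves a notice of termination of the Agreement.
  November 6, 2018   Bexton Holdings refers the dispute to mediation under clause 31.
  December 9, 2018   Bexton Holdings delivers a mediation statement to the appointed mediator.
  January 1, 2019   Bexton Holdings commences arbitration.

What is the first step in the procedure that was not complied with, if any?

(1) due by June 14, 2018 + 20 days = July 4, 2018; done July 8, 2018 — 4 days late.

Step 1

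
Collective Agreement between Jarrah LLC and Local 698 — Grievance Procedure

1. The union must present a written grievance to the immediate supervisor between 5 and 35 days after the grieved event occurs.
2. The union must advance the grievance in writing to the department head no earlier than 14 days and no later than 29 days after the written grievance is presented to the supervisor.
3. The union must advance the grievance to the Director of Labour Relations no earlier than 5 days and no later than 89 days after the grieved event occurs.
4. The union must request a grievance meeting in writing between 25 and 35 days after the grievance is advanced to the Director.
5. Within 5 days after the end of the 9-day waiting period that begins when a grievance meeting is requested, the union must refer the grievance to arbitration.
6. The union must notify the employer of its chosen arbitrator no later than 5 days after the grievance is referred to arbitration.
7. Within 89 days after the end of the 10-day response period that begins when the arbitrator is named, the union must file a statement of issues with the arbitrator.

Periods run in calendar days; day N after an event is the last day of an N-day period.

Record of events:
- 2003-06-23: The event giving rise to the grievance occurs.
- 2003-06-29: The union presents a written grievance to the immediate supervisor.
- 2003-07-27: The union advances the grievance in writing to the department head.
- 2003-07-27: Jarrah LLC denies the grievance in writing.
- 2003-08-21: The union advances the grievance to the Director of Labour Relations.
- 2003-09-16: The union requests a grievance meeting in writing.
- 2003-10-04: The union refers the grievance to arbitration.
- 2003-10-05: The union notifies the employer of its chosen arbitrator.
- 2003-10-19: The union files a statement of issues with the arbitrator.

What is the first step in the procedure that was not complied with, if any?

Step 5

(1) the permitted window runs from 2003-06-23 + 5 = 2003-06-28 to 2003-06-23 + 35 = 2003-07-28; done 2003-06-29, which is between those dates.
(2) the permitted window runs from 2003-06-29 + 14 = 2003-07-13 to 2003-06-29 + 29 = 2003-07-28; done 2003-07-27, which is between those dates.
(3) the permitted window runs from 2003-06-23 + 5 = 2003-06-28 to 2003-06-23 + 89 = 2003-09-20; 2003-08-21 falls inside that range.
(4) the permitted window runs from 2003-08-21 + 25 = 2003-09-15 to 2003-08-21 + 35 = 2003-09-25; 2003-09-16 falls inside that range.
(5) due by 2003-09-25 + 5 days = 2003-09-30; not done until 2003-10-04, 4 days after the deadline.
No need to go further; step 5 was not satisfied.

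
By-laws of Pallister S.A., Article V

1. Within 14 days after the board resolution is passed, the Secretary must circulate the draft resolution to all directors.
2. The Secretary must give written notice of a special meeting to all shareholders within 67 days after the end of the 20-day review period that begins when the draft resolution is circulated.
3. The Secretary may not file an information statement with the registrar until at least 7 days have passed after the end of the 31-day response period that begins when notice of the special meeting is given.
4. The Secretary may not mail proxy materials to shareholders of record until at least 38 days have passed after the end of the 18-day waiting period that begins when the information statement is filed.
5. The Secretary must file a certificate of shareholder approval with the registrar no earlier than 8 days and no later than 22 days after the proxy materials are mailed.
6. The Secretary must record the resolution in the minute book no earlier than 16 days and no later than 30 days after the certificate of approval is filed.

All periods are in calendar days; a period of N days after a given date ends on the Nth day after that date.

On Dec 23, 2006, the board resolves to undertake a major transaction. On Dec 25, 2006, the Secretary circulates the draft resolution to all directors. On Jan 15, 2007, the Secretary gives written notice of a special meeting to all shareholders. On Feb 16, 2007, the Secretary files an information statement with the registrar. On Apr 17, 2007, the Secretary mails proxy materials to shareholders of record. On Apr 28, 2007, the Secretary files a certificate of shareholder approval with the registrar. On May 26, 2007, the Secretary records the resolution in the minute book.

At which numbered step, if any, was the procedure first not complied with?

Step 3

Step 1: 14 days after Dec 23, 2006 (when the board resolution is passed) is Jan 6, 2007; Dec 25, 2006 is within that limit.
Step 2: 67 days after Jan 14, 2007 (end of the 20-day review period, which began when the draft resolution is circulated on Dec 25, 2006) is Mar 22, 2007; completed Jan 15, 2007, before the deadline.
Step 3: the earliest permitted date is 7 days after Feb 15, 2007 (end of the 31-day response period, which began when notice of the special meeting is given on Jan 15, 2007), i.e. Feb 22, 2007; done Feb 16, 2007 — 6 days too early.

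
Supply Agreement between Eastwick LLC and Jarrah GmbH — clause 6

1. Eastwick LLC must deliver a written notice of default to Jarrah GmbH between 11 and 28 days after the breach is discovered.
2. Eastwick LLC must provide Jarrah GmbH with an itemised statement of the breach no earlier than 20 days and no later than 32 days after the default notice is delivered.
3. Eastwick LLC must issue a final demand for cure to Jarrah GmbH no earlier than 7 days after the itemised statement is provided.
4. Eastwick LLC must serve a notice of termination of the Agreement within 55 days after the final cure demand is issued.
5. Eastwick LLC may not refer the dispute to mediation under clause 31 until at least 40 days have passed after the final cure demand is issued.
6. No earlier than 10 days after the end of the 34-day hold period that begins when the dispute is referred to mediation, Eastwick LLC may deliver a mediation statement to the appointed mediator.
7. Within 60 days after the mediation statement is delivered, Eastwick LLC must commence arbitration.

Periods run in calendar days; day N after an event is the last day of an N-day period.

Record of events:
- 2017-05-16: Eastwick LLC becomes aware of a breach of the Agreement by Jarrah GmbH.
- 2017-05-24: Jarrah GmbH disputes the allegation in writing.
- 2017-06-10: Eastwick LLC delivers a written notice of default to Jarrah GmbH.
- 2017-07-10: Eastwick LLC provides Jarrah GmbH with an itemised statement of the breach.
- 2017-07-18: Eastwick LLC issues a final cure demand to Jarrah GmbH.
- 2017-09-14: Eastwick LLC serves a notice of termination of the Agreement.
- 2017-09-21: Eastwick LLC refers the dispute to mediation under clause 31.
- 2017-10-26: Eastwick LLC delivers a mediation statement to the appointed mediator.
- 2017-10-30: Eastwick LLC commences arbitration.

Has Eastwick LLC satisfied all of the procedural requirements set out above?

No

(1) the permitted window runs from 2017-05-16 + 11 = 2017-05-27 to 2017-05-16 + 28 = 2017-06-13; 2017-06-10 falls inside that range.
(2) the permitted window runs from 2017-06-10 + 20 = 2017-06-30 to 2017-06-10 + 32 = 2017-07-12; done 2017-07-10 — within the window.
(3) permitted from 2017-07-10 + 7 days = 2017-07-17 onward; done 2017-07-18, after the minimum wait.
(4) due by 2017-07-18 + 55 days = 2017-09-11; not done until 2017-09-14, 3 days after the deadline.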